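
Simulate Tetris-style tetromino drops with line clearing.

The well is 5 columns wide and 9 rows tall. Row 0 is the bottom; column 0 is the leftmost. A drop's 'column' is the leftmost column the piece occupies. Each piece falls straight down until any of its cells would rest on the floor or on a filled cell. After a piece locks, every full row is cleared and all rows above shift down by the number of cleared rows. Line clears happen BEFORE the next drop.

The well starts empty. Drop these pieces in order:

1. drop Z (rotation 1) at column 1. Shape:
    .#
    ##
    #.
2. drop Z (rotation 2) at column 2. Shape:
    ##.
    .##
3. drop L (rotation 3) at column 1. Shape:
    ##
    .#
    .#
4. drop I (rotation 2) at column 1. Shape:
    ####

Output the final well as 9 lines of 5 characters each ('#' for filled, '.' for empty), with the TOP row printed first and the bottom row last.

Answer: .....
.####
.##..
..#..
..#..
..##.
..###
.##..
.#...

Derivation:
Drop 1: Z rot1 at col 1 lands with bottom-row=0; cleared 0 line(s) (total 0); column heights now [0 2 3 0 0], max=3
Drop 2: Z rot2 at col 2 lands with bottom-row=2; cleared 0 line(s) (total 0); column heights now [0 2 4 4 3], max=4
Drop 3: L rot3 at col 1 lands with bottom-row=4; cleared 0 line(s) (total 0); column heights now [0 7 7 4 3], max=7
Drop 4: I rot2 at col 1 lands with bottom-row=7; cleared 0 line(s) (total 0); column heights now [0 8 8 8 8], max=8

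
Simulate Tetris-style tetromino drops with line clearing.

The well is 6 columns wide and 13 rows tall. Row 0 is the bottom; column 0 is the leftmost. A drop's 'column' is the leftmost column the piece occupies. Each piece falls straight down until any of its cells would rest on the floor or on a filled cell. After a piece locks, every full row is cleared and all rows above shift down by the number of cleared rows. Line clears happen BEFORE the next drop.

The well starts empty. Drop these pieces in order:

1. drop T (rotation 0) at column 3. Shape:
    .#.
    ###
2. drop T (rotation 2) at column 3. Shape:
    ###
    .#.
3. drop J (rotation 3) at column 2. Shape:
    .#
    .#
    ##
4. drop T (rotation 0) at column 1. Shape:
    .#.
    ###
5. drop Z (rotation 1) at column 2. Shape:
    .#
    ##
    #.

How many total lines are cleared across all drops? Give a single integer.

Drop 1: T rot0 at col 3 lands with bottom-row=0; cleared 0 line(s) (total 0); column heights now [0 0 0 1 2 1], max=2
Drop 2: T rot2 at col 3 lands with bottom-row=2; cleared 0 line(s) (total 0); column heights now [0 0 0 4 4 4], max=4
Drop 3: J rot3 at col 2 lands with bottom-row=4; cleared 0 line(s) (total 0); column heights now [0 0 5 7 4 4], max=7
Drop 4: T rot0 at col 1 lands with bottom-row=7; cleared 0 line(s) (total 0); column heights now [0 8 9 8 4 4], max=9
Drop 5: Z rot1 at col 2 lands with bottom-row=9; cleared 0 line(s) (total 0); column heights now [0 8 11 12 4 4], max=12

Answer: 0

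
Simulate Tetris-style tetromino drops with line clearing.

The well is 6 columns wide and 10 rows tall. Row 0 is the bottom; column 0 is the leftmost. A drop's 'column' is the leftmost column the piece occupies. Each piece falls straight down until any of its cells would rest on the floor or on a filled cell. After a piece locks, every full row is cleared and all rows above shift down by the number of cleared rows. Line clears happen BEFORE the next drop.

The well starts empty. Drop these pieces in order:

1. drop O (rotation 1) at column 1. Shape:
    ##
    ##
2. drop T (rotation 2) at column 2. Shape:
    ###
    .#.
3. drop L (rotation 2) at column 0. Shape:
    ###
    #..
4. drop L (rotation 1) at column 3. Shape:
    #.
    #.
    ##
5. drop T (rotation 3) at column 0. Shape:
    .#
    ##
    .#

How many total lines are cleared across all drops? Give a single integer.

Drop 1: O rot1 at col 1 lands with bottom-row=0; cleared 0 line(s) (total 0); column heights now [0 2 2 0 0 0], max=2
Drop 2: T rot2 at col 2 lands with bottom-row=1; cleared 0 line(s) (total 0); column heights now [0 2 3 3 3 0], max=3
Drop 3: L rot2 at col 0 lands with bottom-row=2; cleared 0 line(s) (total 0); column heights now [4 4 4 3 3 0], max=4
Drop 4: L rot1 at col 3 lands with bottom-row=3; cleared 0 line(s) (total 0); column heights now [4 4 4 6 4 0], max=6
Drop 5: T rot3 at col 0 lands with bottom-row=4; cleared 0 line(s) (total 0); column heights now [6 7 4 6 4 0], max=7

Answer: 0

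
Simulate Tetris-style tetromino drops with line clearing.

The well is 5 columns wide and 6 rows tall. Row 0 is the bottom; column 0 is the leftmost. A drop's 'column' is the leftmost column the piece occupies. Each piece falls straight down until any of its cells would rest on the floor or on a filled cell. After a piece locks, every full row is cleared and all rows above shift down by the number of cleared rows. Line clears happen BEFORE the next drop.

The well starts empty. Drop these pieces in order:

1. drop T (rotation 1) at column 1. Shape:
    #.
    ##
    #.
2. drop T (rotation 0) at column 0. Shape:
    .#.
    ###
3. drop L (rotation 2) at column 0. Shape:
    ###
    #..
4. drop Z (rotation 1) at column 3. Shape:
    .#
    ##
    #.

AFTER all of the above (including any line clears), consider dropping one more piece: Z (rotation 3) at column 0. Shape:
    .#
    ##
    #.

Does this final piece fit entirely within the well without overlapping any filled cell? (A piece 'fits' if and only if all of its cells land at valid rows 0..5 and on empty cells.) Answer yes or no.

Answer: no

Derivation:
Drop 1: T rot1 at col 1 lands with bottom-row=0; cleared 0 line(s) (total 0); column heights now [0 3 2 0 0], max=3
Drop 2: T rot0 at col 0 lands with bottom-row=3; cleared 0 line(s) (total 0); column heights now [4 5 4 0 0], max=5
Drop 3: L rot2 at col 0 lands with bottom-row=4; cleared 0 line(s) (total 0); column heights now [6 6 6 0 0], max=6
Drop 4: Z rot1 at col 3 lands with bottom-row=0; cleared 0 line(s) (total 0); column heights now [6 6 6 2 3], max=6
Test piece Z rot3 at col 0 (width 2): heights before test = [6 6 6 2 3]; fits = False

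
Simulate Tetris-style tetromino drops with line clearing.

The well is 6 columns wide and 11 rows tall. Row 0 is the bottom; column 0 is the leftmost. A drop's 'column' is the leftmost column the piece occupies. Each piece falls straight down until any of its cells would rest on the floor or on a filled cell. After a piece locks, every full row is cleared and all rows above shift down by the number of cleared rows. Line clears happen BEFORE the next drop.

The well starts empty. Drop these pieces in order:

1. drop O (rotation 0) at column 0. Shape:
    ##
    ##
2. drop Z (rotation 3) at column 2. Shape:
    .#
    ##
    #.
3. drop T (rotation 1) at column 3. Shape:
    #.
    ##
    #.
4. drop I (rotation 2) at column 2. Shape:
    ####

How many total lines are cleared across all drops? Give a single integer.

Answer: 0

Derivation:
Drop 1: O rot0 at col 0 lands with bottom-row=0; cleared 0 line(s) (total 0); column heights now [2 2 0 0 0 0], max=2
Drop 2: Z rot3 at col 2 lands with bottom-row=0; cleared 0 line(s) (total 0); column heights now [2 2 2 3 0 0], max=3
Drop 3: T rot1 at col 3 lands with bottom-row=3; cleared 0 line(s) (total 0); column heights now [2 2 2 6 5 0], max=6
Drop 4: I rot2 at col 2 lands with bottom-row=6; cleared 0 line(s) (total 0); column heights now [2 2 7 7 7 7], max=7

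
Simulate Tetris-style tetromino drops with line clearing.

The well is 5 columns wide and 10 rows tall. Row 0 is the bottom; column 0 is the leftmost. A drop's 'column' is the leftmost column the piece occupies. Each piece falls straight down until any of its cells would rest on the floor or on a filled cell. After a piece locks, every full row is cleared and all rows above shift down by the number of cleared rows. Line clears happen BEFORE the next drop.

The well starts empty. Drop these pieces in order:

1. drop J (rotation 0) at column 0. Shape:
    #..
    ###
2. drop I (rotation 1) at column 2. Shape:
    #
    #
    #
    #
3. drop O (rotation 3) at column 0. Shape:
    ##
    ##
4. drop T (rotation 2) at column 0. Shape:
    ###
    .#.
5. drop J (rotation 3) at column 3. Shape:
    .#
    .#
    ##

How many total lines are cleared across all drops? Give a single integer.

Answer: 1

Derivation:
Drop 1: J rot0 at col 0 lands with bottom-row=0; cleared 0 line(s) (total 0); column heights now [2 1 1 0 0], max=2
Drop 2: I rot1 at col 2 lands with bottom-row=1; cleared 0 line(s) (total 0); column heights now [2 1 5 0 0], max=5
Drop 3: O rot3 at col 0 lands with bottom-row=2; cleared 0 line(s) (total 0); column heights now [4 4 5 0 0], max=5
Drop 4: T rot2 at col 0 lands with bottom-row=4; cleared 0 line(s) (total 0); column heights now [6 6 6 0 0], max=6
Drop 5: J rot3 at col 3 lands with bottom-row=0; cleared 1 line(s) (total 1); column heights now [5 5 5 0 2], max=5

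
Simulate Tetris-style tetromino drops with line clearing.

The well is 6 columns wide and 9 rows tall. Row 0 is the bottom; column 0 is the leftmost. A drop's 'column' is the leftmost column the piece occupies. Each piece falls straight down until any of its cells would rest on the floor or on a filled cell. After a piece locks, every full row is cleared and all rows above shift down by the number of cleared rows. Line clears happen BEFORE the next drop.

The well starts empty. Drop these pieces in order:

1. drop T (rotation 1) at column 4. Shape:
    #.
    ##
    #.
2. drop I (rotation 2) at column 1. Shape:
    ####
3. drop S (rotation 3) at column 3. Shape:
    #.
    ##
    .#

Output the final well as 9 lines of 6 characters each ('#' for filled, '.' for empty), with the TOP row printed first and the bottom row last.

Drop 1: T rot1 at col 4 lands with bottom-row=0; cleared 0 line(s) (total 0); column heights now [0 0 0 0 3 2], max=3
Drop 2: I rot2 at col 1 lands with bottom-row=3; cleared 0 line(s) (total 0); column heights now [0 4 4 4 4 2], max=4
Drop 3: S rot3 at col 3 lands with bottom-row=4; cleared 0 line(s) (total 0); column heights now [0 4 4 7 6 2], max=7

Answer: ......
......
...#..
...##.
....#.
.####.
....#.
....##
....#.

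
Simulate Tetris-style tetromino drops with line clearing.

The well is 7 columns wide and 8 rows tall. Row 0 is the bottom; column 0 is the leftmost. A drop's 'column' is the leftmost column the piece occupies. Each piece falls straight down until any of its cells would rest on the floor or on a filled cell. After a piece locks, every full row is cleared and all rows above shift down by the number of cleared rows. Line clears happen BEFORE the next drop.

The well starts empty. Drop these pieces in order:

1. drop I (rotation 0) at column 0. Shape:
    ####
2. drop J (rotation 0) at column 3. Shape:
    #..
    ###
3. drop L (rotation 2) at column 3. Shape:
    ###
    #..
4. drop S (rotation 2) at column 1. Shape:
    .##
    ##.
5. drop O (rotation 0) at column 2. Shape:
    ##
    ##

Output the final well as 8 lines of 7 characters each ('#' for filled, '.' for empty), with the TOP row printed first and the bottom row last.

Answer: ..##...
..##...
..##...
.#####.
...#...
...#...
...###.
####...

Derivation:
Drop 1: I rot0 at col 0 lands with bottom-row=0; cleared 0 line(s) (total 0); column heights now [1 1 1 1 0 0 0], max=1
Drop 2: J rot0 at col 3 lands with bottom-row=1; cleared 0 line(s) (total 0); column heights now [1 1 1 3 2 2 0], max=3
Drop 3: L rot2 at col 3 lands with bottom-row=3; cleared 0 line(s) (total 0); column heights now [1 1 1 5 5 5 0], max=5
Drop 4: S rot2 at col 1 lands with bottom-row=4; cleared 0 line(s) (total 0); column heights now [1 5 6 6 5 5 0], max=6
Drop 5: O rot0 at col 2 lands with bottom-row=6; cleared 0 line(s) (total 0); column heights now [1 5 8 8 5 5 0], max=8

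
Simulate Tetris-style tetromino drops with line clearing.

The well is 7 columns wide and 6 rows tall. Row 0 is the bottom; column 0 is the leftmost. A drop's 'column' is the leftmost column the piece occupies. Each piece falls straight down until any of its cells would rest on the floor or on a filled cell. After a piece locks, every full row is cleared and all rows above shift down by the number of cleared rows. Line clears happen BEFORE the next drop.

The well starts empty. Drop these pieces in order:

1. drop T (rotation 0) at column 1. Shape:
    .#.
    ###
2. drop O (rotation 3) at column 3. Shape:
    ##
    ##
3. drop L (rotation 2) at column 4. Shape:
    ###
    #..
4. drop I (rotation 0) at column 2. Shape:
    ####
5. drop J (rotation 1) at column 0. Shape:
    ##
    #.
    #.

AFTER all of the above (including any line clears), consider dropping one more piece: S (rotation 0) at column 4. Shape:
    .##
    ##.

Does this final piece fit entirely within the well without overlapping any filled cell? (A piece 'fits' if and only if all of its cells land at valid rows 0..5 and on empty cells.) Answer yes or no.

Drop 1: T rot0 at col 1 lands with bottom-row=0; cleared 0 line(s) (total 0); column heights now [0 1 2 1 0 0 0], max=2
Drop 2: O rot3 at col 3 lands with bottom-row=1; cleared 0 line(s) (total 0); column heights now [0 1 2 3 3 0 0], max=3
Drop 3: L rot2 at col 4 lands with bottom-row=3; cleared 0 line(s) (total 0); column heights now [0 1 2 3 5 5 5], max=5
Drop 4: I rot0 at col 2 lands with bottom-row=5; cleared 0 line(s) (total 0); column heights now [0 1 6 6 6 6 5], max=6
Drop 5: J rot1 at col 0 lands with bottom-row=0; cleared 0 line(s) (total 0); column heights now [3 3 6 6 6 6 5], max=6
Test piece S rot0 at col 4 (width 3): heights before test = [3 3 6 6 6 6 5]; fits = False

Answer: no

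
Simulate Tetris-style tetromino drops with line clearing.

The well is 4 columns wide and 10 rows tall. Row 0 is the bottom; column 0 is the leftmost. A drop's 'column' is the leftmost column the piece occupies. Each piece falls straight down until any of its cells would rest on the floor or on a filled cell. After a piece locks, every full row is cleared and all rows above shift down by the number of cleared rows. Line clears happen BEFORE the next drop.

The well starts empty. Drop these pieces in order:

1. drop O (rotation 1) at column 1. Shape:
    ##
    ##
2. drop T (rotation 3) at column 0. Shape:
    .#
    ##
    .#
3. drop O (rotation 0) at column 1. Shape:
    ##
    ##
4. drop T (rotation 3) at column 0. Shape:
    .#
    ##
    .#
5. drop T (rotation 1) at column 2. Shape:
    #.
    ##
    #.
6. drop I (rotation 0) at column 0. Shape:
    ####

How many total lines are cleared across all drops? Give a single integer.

Answer: 2

Derivation:
Drop 1: O rot1 at col 1 lands with bottom-row=0; cleared 0 line(s) (total 0); column heights now [0 2 2 0], max=2
Drop 2: T rot3 at col 0 lands with bottom-row=2; cleared 0 line(s) (total 0); column heights now [4 5 2 0], max=5
Drop 3: O rot0 at col 1 lands with bottom-row=5; cleared 0 line(s) (total 0); column heights now [4 7 7 0], max=7
Drop 4: T rot3 at col 0 lands with bottom-row=7; cleared 0 line(s) (total 0); column heights now [9 10 7 0], max=10
Drop 5: T rot1 at col 2 lands with bottom-row=7; cleared 1 line(s) (total 1); column heights now [4 9 9 0], max=9
Drop 6: I rot0 at col 0 lands with bottom-row=9; cleared 1 line(s) (total 2); column heights now [4 9 9 0], max=9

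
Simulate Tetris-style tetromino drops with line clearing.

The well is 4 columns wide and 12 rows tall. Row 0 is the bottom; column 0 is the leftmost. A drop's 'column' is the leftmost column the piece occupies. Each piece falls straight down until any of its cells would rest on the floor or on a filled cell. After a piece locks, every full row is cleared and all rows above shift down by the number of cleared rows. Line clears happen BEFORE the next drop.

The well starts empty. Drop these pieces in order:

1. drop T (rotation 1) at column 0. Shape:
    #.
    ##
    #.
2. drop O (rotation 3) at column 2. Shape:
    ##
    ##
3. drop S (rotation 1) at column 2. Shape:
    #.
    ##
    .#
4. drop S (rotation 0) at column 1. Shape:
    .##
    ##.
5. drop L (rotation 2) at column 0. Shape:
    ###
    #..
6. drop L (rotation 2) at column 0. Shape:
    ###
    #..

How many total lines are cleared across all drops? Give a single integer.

Drop 1: T rot1 at col 0 lands with bottom-row=0; cleared 0 line(s) (total 0); column heights now [3 2 0 0], max=3
Drop 2: O rot3 at col 2 lands with bottom-row=0; cleared 1 line(s) (total 1); column heights now [2 0 1 1], max=2
Drop 3: S rot1 at col 2 lands with bottom-row=1; cleared 0 line(s) (total 1); column heights now [2 0 4 3], max=4
Drop 4: S rot0 at col 1 lands with bottom-row=4; cleared 0 line(s) (total 1); column heights now [2 5 6 6], max=6
Drop 5: L rot2 at col 0 lands with bottom-row=5; cleared 0 line(s) (total 1); column heights now [7 7 7 6], max=7
Drop 6: L rot2 at col 0 lands with bottom-row=7; cleared 0 line(s) (total 1); column heights now [9 9 9 6], max=9

Answer: 1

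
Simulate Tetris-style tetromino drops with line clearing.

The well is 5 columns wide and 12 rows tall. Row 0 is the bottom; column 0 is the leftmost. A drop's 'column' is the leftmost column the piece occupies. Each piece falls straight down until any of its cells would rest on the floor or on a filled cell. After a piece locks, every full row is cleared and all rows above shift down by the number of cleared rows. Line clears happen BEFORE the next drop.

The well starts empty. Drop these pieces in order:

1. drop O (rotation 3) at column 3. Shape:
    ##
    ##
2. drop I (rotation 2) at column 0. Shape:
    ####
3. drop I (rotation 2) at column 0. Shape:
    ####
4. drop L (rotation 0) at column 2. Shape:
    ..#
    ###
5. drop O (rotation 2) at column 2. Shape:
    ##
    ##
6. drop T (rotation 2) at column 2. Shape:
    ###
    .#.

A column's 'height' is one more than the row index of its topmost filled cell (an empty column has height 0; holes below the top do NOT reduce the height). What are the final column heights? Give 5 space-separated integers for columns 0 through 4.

Answer: 4 4 9 9 9

Derivation:
Drop 1: O rot3 at col 3 lands with bottom-row=0; cleared 0 line(s) (total 0); column heights now [0 0 0 2 2], max=2
Drop 2: I rot2 at col 0 lands with bottom-row=2; cleared 0 line(s) (total 0); column heights now [3 3 3 3 2], max=3
Drop 3: I rot2 at col 0 lands with bottom-row=3; cleared 0 line(s) (total 0); column heights now [4 4 4 4 2], max=4
Drop 4: L rot0 at col 2 lands with bottom-row=4; cleared 0 line(s) (total 0); column heights now [4 4 5 5 6], max=6
Drop 5: O rot2 at col 2 lands with bottom-row=5; cleared 0 line(s) (total 0); column heights now [4 4 7 7 6], max=7
Drop 6: T rot2 at col 2 lands with bottom-row=7; cleared 0 line(s) (total 0); column heights now [4 4 9 9 9], max=9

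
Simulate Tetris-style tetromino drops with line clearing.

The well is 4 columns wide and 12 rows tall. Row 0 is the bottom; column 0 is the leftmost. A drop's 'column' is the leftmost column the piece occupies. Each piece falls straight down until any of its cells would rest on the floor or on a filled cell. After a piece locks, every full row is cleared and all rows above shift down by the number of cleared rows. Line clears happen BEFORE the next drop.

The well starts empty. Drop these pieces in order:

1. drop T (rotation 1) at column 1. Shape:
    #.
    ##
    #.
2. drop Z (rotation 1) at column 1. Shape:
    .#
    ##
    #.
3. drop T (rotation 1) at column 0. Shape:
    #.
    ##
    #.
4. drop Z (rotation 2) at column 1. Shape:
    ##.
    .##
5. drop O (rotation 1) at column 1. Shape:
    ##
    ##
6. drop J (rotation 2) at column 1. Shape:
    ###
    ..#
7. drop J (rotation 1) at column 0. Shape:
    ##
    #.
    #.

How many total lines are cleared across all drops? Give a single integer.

Answer: 2

Derivation:
Drop 1: T rot1 at col 1 lands with bottom-row=0; cleared 0 line(s) (total 0); column heights now [0 3 2 0], max=3
Drop 2: Z rot1 at col 1 lands with bottom-row=3; cleared 0 line(s) (total 0); column heights now [0 5 6 0], max=6
Drop 3: T rot1 at col 0 lands with bottom-row=4; cleared 0 line(s) (total 0); column heights now [7 6 6 0], max=7
Drop 4: Z rot2 at col 1 lands with bottom-row=6; cleared 0 line(s) (total 0); column heights now [7 8 8 7], max=8
Drop 5: O rot1 at col 1 lands with bottom-row=8; cleared 0 line(s) (total 0); column heights now [7 10 10 7], max=10
Drop 6: J rot2 at col 1 lands with bottom-row=9; cleared 0 line(s) (total 0); column heights now [7 11 11 11], max=11
Drop 7: J rot1 at col 0 lands with bottom-row=9; cleared 2 line(s) (total 2); column heights now [10 10 9 7], max=10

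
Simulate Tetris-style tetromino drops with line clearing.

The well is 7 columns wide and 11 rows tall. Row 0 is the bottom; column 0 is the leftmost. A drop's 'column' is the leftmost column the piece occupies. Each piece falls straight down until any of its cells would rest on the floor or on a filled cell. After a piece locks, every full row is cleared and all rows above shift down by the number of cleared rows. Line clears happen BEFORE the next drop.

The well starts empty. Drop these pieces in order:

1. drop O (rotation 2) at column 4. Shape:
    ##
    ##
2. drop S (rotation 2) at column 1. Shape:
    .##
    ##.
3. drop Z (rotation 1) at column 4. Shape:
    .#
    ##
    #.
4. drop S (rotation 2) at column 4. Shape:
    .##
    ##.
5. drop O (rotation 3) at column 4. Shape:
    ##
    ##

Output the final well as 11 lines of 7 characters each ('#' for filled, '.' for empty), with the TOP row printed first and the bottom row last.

Answer: .......
.......
....##.
....##.
.....##
....##.
.....#.
....##.
....#..
..####.
.##.##.

Derivation:
Drop 1: O rot2 at col 4 lands with bottom-row=0; cleared 0 line(s) (total 0); column heights now [0 0 0 0 2 2 0], max=2
Drop 2: S rot2 at col 1 lands with bottom-row=0; cleared 0 line(s) (total 0); column heights now [0 1 2 2 2 2 0], max=2
Drop 3: Z rot1 at col 4 lands with bottom-row=2; cleared 0 line(s) (total 0); column heights now [0 1 2 2 4 5 0], max=5
Drop 4: S rot2 at col 4 lands with bottom-row=5; cleared 0 line(s) (total 0); column heights now [0 1 2 2 6 7 7], max=7
Drop 5: O rot3 at col 4 lands with bottom-row=7; cleared 0 line(s) (total 0); column heights now [0 1 2 2 9 9 7], max=9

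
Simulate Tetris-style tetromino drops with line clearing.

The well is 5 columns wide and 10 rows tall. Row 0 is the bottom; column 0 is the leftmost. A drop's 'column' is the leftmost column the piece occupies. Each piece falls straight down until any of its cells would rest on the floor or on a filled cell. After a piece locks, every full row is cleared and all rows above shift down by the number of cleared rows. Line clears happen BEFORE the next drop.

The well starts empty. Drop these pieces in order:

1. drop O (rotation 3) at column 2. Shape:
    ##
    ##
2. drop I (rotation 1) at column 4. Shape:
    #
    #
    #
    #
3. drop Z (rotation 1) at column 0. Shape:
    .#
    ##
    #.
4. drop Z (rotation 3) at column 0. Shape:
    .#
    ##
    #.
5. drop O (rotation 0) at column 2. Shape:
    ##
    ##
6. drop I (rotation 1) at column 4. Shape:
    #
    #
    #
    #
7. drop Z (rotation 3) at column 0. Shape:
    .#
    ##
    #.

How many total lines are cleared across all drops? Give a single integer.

Answer: 3

Derivation:
Drop 1: O rot3 at col 2 lands with bottom-row=0; cleared 0 line(s) (total 0); column heights now [0 0 2 2 0], max=2
Drop 2: I rot1 at col 4 lands with bottom-row=0; cleared 0 line(s) (total 0); column heights now [0 0 2 2 4], max=4
Drop 3: Z rot1 at col 0 lands with bottom-row=0; cleared 1 line(s) (total 1); column heights now [1 2 1 1 3], max=3
Drop 4: Z rot3 at col 0 lands with bottom-row=1; cleared 0 line(s) (total 1); column heights now [3 4 1 1 3], max=4
Drop 5: O rot0 at col 2 lands with bottom-row=1; cleared 2 line(s) (total 3); column heights now [1 2 1 1 1], max=2
Drop 6: I rot1 at col 4 lands with bottom-row=1; cleared 0 line(s) (total 3); column heights now [1 2 1 1 5], max=5
Drop 7: Z rot3 at col 0 lands with bottom-row=1; cleared 0 line(s) (total 3); column heights now [3 4 1 1 5], max=5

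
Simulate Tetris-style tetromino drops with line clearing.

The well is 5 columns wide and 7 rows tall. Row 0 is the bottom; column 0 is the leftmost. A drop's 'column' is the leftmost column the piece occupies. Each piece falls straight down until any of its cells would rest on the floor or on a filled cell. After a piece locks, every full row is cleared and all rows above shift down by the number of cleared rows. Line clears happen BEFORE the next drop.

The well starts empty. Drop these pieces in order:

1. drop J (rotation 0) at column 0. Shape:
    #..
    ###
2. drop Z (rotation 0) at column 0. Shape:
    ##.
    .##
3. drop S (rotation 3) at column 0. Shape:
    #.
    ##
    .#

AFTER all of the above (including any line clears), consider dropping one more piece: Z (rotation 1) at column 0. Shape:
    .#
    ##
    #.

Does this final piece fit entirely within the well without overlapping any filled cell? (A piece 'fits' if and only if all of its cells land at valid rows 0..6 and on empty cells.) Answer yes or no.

Drop 1: J rot0 at col 0 lands with bottom-row=0; cleared 0 line(s) (total 0); column heights now [2 1 1 0 0], max=2
Drop 2: Z rot0 at col 0 lands with bottom-row=1; cleared 0 line(s) (total 0); column heights now [3 3 2 0 0], max=3
Drop 3: S rot3 at col 0 lands with bottom-row=3; cleared 0 line(s) (total 0); column heights now [6 5 2 0 0], max=6
Test piece Z rot1 at col 0 (width 2): heights before test = [6 5 2 0 0]; fits = False

Answer: no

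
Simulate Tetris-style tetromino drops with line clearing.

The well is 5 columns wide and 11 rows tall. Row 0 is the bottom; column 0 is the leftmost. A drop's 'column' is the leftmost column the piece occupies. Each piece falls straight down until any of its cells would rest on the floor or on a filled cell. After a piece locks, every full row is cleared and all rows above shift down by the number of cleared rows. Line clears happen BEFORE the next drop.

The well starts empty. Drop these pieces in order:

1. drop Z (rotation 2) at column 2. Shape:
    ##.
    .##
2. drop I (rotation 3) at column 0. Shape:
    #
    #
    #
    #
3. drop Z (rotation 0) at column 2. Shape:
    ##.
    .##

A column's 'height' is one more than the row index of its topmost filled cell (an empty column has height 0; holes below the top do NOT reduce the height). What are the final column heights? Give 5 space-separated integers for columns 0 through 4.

Answer: 4 0 4 4 3

Derivation:
Drop 1: Z rot2 at col 2 lands with bottom-row=0; cleared 0 line(s) (total 0); column heights now [0 0 2 2 1], max=2
Drop 2: I rot3 at col 0 lands with bottom-row=0; cleared 0 line(s) (total 0); column heights now [4 0 2 2 1], max=4
Drop 3: Z rot0 at col 2 lands with bottom-row=2; cleared 0 line(s) (total 0); column heights now [4 0 4 4 3], max=4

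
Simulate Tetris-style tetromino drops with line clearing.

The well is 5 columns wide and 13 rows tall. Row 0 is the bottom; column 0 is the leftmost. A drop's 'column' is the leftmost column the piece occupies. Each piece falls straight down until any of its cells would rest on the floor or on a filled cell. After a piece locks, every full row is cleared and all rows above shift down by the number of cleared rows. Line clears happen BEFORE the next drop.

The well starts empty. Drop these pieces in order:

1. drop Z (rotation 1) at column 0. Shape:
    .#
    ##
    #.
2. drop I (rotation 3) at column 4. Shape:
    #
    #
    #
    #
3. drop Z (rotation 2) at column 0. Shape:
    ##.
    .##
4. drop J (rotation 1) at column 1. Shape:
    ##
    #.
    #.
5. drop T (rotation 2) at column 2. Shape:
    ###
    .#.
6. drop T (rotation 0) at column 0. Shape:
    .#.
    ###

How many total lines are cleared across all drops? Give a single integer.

Drop 1: Z rot1 at col 0 lands with bottom-row=0; cleared 0 line(s) (total 0); column heights now [2 3 0 0 0], max=3
Drop 2: I rot3 at col 4 lands with bottom-row=0; cleared 0 line(s) (total 0); column heights now [2 3 0 0 4], max=4
Drop 3: Z rot2 at col 0 lands with bottom-row=3; cleared 0 line(s) (total 0); column heights now [5 5 4 0 4], max=5
Drop 4: J rot1 at col 1 lands with bottom-row=5; cleared 0 line(s) (total 0); column heights now [5 8 8 0 4], max=8
Drop 5: T rot2 at col 2 lands with bottom-row=7; cleared 0 line(s) (total 0); column heights now [5 8 9 9 9], max=9
Drop 6: T rot0 at col 0 lands with bottom-row=9; cleared 0 line(s) (total 0); column heights now [10 11 10 9 9], max=11

Answer: 0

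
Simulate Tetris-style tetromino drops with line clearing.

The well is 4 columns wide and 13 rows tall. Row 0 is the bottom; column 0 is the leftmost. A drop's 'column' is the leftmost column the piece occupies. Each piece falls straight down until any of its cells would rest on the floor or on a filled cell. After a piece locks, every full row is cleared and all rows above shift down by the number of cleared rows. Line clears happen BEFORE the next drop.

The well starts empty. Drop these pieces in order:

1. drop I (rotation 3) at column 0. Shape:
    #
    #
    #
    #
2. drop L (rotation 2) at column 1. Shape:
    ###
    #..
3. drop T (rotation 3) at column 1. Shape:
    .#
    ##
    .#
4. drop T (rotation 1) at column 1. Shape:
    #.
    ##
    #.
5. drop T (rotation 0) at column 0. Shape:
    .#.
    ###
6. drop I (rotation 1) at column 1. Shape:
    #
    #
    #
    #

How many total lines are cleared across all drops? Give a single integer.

Drop 1: I rot3 at col 0 lands with bottom-row=0; cleared 0 line(s) (total 0); column heights now [4 0 0 0], max=4
Drop 2: L rot2 at col 1 lands with bottom-row=0; cleared 1 line(s) (total 1); column heights now [3 1 0 0], max=3
Drop 3: T rot3 at col 1 lands with bottom-row=0; cleared 0 line(s) (total 1); column heights now [3 2 3 0], max=3
Drop 4: T rot1 at col 1 lands with bottom-row=2; cleared 0 line(s) (total 1); column heights now [3 5 4 0], max=5
Drop 5: T rot0 at col 0 lands with bottom-row=5; cleared 0 line(s) (total 1); column heights now [6 7 6 0], max=7
Drop 6: I rot1 at col 1 lands with bottom-row=7; cleared 0 line(s) (total 1); column heights now [6 11 6 0], max=11

Answer: 1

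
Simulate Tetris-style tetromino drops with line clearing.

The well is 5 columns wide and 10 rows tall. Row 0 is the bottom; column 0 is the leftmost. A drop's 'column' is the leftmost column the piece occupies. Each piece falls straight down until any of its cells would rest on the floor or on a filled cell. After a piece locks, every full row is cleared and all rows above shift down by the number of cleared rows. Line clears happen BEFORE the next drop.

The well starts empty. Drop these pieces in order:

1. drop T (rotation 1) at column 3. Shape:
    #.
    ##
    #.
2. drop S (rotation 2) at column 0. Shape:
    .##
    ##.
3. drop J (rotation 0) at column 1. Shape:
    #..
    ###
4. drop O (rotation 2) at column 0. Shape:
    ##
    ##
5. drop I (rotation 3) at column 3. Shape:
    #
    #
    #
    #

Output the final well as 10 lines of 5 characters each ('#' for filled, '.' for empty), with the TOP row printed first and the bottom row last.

Answer: .....
.....
...#.
##.#.
##.#.
.#.#.
.###.
...#.
.####
##.#.

Derivation:
Drop 1: T rot1 at col 3 lands with bottom-row=0; cleared 0 line(s) (total 0); column heights now [0 0 0 3 2], max=3
Drop 2: S rot2 at col 0 lands with bottom-row=0; cleared 0 line(s) (total 0); column heights now [1 2 2 3 2], max=3
Drop 3: J rot0 at col 1 lands with bottom-row=3; cleared 0 line(s) (total 0); column heights now [1 5 4 4 2], max=5
Drop 4: O rot2 at col 0 lands with bottom-row=5; cleared 0 line(s) (total 0); column heights now [7 7 4 4 2], max=7
Drop 5: I rot3 at col 3 lands with bottom-row=4; cleared 0 line(s) (total 0); column heights now [7 7 4 8 2], max=8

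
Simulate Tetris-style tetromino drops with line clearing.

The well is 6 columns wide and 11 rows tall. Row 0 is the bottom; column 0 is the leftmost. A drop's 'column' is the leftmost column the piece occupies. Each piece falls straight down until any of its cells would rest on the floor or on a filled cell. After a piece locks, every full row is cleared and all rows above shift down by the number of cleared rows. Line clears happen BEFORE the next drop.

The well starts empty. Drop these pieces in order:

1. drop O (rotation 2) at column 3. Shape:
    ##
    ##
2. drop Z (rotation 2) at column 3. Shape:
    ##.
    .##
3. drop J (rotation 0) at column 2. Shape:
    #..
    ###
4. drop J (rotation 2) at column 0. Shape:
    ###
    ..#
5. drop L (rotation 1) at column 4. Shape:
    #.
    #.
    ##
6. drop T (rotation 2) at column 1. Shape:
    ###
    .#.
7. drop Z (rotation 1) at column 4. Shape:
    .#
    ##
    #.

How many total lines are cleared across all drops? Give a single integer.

Answer: 0

Derivation:
Drop 1: O rot2 at col 3 lands with bottom-row=0; cleared 0 line(s) (total 0); column heights now [0 0 0 2 2 0], max=2
Drop 2: Z rot2 at col 3 lands with bottom-row=2; cleared 0 line(s) (total 0); column heights now [0 0 0 4 4 3], max=4
Drop 3: J rot0 at col 2 lands with bottom-row=4; cleared 0 line(s) (total 0); column heights now [0 0 6 5 5 3], max=6
Drop 4: J rot2 at col 0 lands with bottom-row=6; cleared 0 line(s) (total 0); column heights now [8 8 8 5 5 3], max=8
Drop 5: L rot1 at col 4 lands with bottom-row=5; cleared 0 line(s) (total 0); column heights now [8 8 8 5 8 6], max=8
Drop 6: T rot2 at col 1 lands with bottom-row=8; cleared 0 line(s) (total 0); column heights now [8 10 10 10 8 6], max=10
Drop 7: Z rot1 at col 4 lands with bottom-row=8; cleared 0 line(s) (total 0); column heights now [8 10 10 10 10 11], max=11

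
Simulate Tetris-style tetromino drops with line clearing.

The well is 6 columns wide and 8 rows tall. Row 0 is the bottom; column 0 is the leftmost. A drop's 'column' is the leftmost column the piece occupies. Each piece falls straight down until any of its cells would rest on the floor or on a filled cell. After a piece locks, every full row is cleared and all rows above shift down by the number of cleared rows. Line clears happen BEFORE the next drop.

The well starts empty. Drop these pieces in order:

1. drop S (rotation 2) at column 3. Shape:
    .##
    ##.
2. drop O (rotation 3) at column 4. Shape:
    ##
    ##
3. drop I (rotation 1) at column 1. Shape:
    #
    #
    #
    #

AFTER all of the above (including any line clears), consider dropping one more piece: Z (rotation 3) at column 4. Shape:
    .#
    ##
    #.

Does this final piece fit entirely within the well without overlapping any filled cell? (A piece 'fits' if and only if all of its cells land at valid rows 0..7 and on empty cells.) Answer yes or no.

Drop 1: S rot2 at col 3 lands with bottom-row=0; cleared 0 line(s) (total 0); column heights now [0 0 0 1 2 2], max=2
Drop 2: O rot3 at col 4 lands with bottom-row=2; cleared 0 line(s) (total 0); column heights now [0 0 0 1 4 4], max=4
Drop 3: I rot1 at col 1 lands with bottom-row=0; cleared 0 line(s) (total 0); column heights now [0 4 0 1 4 4], max=4
Test piece Z rot3 at col 4 (width 2): heights before test = [0 4 0 1 4 4]; fits = True

Answer: yes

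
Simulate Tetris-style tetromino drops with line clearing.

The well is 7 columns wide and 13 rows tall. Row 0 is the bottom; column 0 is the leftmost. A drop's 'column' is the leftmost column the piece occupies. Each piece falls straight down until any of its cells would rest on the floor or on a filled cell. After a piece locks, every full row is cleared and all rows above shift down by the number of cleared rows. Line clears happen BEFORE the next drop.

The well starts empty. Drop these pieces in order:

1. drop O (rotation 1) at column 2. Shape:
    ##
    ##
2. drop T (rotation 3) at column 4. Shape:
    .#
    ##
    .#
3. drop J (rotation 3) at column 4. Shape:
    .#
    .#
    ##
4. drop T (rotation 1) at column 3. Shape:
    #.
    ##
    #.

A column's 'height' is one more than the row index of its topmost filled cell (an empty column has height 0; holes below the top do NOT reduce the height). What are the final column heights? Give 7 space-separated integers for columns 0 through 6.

Answer: 0 0 2 6 5 6 0

Derivation:
Drop 1: O rot1 at col 2 lands with bottom-row=0; cleared 0 line(s) (total 0); column heights now [0 0 2 2 0 0 0], max=2
Drop 2: T rot3 at col 4 lands with bottom-row=0; cleared 0 line(s) (total 0); column heights now [0 0 2 2 2 3 0], max=3
Drop 3: J rot3 at col 4 lands with bottom-row=3; cleared 0 line(s) (total 0); column heights now [0 0 2 2 4 6 0], max=6
Drop 4: T rot1 at col 3 lands with bottom-row=3; cleared 0 line(s) (total 0); column heights now [0 0 2 6 5 6 0], max=6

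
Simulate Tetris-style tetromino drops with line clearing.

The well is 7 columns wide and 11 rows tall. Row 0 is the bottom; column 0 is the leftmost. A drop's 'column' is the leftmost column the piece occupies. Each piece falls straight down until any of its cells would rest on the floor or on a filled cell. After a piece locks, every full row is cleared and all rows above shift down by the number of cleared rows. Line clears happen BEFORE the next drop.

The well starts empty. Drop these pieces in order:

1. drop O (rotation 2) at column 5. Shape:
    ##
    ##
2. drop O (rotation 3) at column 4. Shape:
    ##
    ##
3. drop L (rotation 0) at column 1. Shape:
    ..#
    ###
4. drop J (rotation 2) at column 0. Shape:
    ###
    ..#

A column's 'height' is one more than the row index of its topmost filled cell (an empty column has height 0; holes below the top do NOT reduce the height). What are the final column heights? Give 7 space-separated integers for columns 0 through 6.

Drop 1: O rot2 at col 5 lands with bottom-row=0; cleared 0 line(s) (total 0); column heights now [0 0 0 0 0 2 2], max=2
Drop 2: O rot3 at col 4 lands with bottom-row=2; cleared 0 line(s) (total 0); column heights now [0 0 0 0 4 4 2], max=4
Drop 3: L rot0 at col 1 lands with bottom-row=0; cleared 0 line(s) (total 0); column heights now [0 1 1 2 4 4 2], max=4
Drop 4: J rot2 at col 0 lands with bottom-row=1; cleared 0 line(s) (total 0); column heights now [3 3 3 2 4 4 2], max=4

Answer: 3 3 3 2 4 4 2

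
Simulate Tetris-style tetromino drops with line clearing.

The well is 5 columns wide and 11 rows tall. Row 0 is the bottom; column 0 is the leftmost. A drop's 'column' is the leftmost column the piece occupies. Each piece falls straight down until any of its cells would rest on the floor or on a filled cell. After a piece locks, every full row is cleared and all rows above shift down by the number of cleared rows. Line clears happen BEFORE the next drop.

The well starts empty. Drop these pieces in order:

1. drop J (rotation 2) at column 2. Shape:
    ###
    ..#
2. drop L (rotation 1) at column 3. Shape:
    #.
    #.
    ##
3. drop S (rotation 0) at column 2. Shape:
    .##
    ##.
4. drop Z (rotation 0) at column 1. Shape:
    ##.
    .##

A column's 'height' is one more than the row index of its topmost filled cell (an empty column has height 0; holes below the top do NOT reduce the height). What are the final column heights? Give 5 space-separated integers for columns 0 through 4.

Answer: 0 9 9 8 7

Derivation:
Drop 1: J rot2 at col 2 lands with bottom-row=0; cleared 0 line(s) (total 0); column heights now [0 0 2 2 2], max=2
Drop 2: L rot1 at col 3 lands with bottom-row=2; cleared 0 line(s) (total 0); column heights now [0 0 2 5 3], max=5
Drop 3: S rot0 at col 2 lands with bottom-row=5; cleared 0 line(s) (total 0); column heights now [0 0 6 7 7], max=7
Drop 4: Z rot0 at col 1 lands with bottom-row=7; cleared 0 line(s) (total 0); column heights now [0 9 9 8 7], max=9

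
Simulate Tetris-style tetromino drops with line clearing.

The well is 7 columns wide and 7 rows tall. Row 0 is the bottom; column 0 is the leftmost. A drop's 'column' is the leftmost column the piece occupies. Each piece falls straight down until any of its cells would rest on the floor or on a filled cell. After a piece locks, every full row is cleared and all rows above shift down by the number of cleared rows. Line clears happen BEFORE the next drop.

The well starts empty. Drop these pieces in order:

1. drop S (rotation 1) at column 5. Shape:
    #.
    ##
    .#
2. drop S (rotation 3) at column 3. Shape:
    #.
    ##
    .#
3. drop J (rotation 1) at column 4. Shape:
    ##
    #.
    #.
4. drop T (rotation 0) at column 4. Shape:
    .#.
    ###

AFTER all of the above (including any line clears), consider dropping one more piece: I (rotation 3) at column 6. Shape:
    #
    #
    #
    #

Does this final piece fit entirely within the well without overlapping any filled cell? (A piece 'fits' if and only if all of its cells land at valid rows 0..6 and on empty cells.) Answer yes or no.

Drop 1: S rot1 at col 5 lands with bottom-row=0; cleared 0 line(s) (total 0); column heights now [0 0 0 0 0 3 2], max=3
Drop 2: S rot3 at col 3 lands with bottom-row=0; cleared 0 line(s) (total 0); column heights now [0 0 0 3 2 3 2], max=3
Drop 3: J rot1 at col 4 lands with bottom-row=2; cleared 0 line(s) (total 0); column heights now [0 0 0 3 5 5 2], max=5
Drop 4: T rot0 at col 4 lands with bottom-row=5; cleared 0 line(s) (total 0); column heights now [0 0 0 3 6 7 6], max=7
Test piece I rot3 at col 6 (width 1): heights before test = [0 0 0 3 6 7 6]; fits = False

Answer: no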